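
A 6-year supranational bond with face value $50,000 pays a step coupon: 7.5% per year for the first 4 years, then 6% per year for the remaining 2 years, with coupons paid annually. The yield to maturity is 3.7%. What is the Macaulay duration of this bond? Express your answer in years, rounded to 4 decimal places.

5.1313 years

Periodic yield y = 0.037. Discount each cash flow and weight by its year:
  t   CF        PV=CF/(1+0.037)^t    t·PV
  1     3,750.00     3,616.2006     3,616.2006
  2     3,750.00     3,487.1751     6,974.3502
  3     3,750.00     3,362.7532    10,088.2597
  4     3,750.00     3,242.7707    12,971.0829
  5     3,000.00     2,501.6553    12,508.2766
  6    53,000.00    42,619.0075   255,714.0447
  Σ                 58,829.5624   301,872.2147
Price P = Σ PV = 58,829.5624.
Macaulay duration = Σ(t·PV) / P = 301,872.2147 / 58,829.5624 = 5.13130 years.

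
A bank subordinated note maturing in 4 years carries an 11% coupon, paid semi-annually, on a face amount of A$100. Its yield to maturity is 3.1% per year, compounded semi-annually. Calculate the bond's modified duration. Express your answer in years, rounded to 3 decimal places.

Periodic yield y = 0.0155. First find Macaulay duration:
  t   CF        PV=CF/(1+0.0155)^t    t·PV
  1         5.50         5.4161         5.4161
  2         5.50         5.3334        10.6668
  3         5.50         5.2520        15.7559
  4         5.50         5.1718        20.6873
  5         5.50         5.0929        25.4644
  6         5.50         5.0151        30.0908
  7         5.50         4.9386        34.5701
  8       105.50        93.2853       746.2821
  Σ                    129.5051       888.9335
P = 129.5051; Macaulay duration = 888.9335 / 129.5051 = 6.86408 half-year periods = 3.43204 years.
Modified duration = D_Mac / (1 + y) = 3.43204 / 1.0155 = 3.37966 years.

3.380 years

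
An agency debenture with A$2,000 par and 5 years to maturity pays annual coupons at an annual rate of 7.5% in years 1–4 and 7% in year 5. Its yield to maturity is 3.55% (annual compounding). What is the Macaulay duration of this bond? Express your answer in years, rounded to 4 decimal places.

4.4038 years

Periodic yield y = 0.0355. Discount each cash flow and weight by its year:
  t   CF        PV=CF/(1+0.0355)^t    t·PV
  1       150.00       144.8576       144.8576
  2       150.00       139.8914       279.7828
  3       150.00       135.0955       405.2866
  4       150.00       130.4640       521.8562
  5     2,140.00     1,797.4766     8,987.3832
  Σ                  2,347.7852    10,339.1664
Price P = Σ PV = 2,347.7852.
Macaulay duration = Σ(t·PV) / P = 10,339.1664 / 2,347.7852 = 4.40380 years.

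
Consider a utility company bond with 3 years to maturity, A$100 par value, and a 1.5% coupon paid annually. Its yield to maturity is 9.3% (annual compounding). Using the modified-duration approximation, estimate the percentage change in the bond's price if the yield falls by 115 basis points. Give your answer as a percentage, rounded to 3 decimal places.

Periodic yield y = 0.093. Modified duration first:
  t   CF        PV=CF/(1+0.093)^t    t·PV
  1         1.50         1.3724         1.3724
  2         1.50         1.2556         2.5112
  3       101.50        77.7330       233.1991
  Σ                     80.3610       237.0826
P = 80.3610; D_Mac = 2.95022 yrs; D_mod = 2.95022/(1+0.093) = 2.69920 yrs.
ΔP/P ≈ -D_mod · Δy = -2.69920 × (-0.0115) = +0.031041 = +3.1041%.

+3.104%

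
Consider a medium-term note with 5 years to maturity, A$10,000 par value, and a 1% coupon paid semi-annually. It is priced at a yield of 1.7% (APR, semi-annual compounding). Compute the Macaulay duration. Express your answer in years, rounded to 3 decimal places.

Periodic yield y = 0.0085. Discount each cash flow and weight by its period:
  t   CF        PV=CF/(1+0.0085)^t    t·PV
  1        50.00        49.5786        49.5786
  2        50.00        49.1607        98.3214
  3        50.00        48.7464       146.2391
  4        50.00        48.3355       193.3421
  5        50.00        47.9281       239.6407
  6        50.00        47.5242       285.1451
  7        50.00        47.1236       329.8654
  8        50.00        46.7264       373.8116
  9        50.00        46.3326       416.9936
  10   10,050.00     9,234.3650    92,343.6499
  Σ                  9,665.8212    94,476.5874
Price P = Σ PV = 9,665.8212.
Macaulay duration = Σ(t·PV) / P = 94,476.5874 / 9,665.8212 = 9.77429 half-year periods.
In years: 9.77429 / 2 = 4.88715 years.

4.887 years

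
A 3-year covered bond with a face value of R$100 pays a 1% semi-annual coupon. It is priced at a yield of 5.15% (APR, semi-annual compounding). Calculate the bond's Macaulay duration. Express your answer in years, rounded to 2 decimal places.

Periodic yield y = 0.02575. Discount each cash flow and weight by its period:
  t   CF        PV=CF/(1+0.02575)^t    t·PV
  1         0.50         0.4874         0.4874
  2         0.50         0.4752         0.9504
  3         0.50         0.4633         1.3898
  4         0.50         0.4517         1.8066
  5         0.50         0.4403         2.2016
  6       100.50        86.2813       517.6881
  Σ                     88.5993       524.5240
Price P = Σ PV = 88.5993.
Macaulay duration = Σ(t·PV) / P = 524.5240 / 88.5993 = 5.92018 half-year periods.
In years: 5.92018 / 2 = 2.96009 years.

2.96 years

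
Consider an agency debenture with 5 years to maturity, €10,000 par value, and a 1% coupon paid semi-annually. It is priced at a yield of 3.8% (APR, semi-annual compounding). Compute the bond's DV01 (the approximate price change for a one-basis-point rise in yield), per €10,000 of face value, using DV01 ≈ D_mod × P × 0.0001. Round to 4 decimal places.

€4.1833

Periodic yield y = 0.019.
  t   CF        PV=CF/(1+0.019)^t    t·PV
  1        50.00        49.0677        49.0677
  2        50.00        48.1528        96.3056
  3        50.00        47.2550       141.7649
  4        50.00        46.3739       185.4954
  5        50.00        45.5092       227.5459
  6        50.00        44.6606       267.9638
  7        50.00        43.8279       306.7953
  8        50.00        43.0107       344.0856
  9        50.00        42.2087       379.8786
  10   10,050.00     8,325.7664    83,257.6640
  Σ                  8,735.8329    85,256.5670
P = 8,735.8329; D_Mac = 9.75941 half-year periods = 4.87970 yrs; D_mod = 4.78872 yrs.
DV01 ≈ 4.78872 × 8,735.8329 × 0.0001 = 4.183345.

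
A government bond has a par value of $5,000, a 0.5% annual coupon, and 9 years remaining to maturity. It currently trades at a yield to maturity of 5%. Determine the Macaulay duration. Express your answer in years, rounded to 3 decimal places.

8.774 years

Periodic yield y = 0.05. Discount each cash flow and weight by its year:
  t   CF        PV=CF/(1+0.05)^t    t·PV
  1        25.00        23.8095        23.8095
  2        25.00        22.6757        45.3515
  3        25.00        21.5959        64.7878
  4        25.00        20.5676        82.2702
  5        25.00        19.5882        97.9408
  6        25.00        18.6554       111.9323
  7        25.00        17.7670       124.3692
  8        25.00        16.9210       135.3679
  9     5,025.00     3,239.1598    29,152.4382
  Σ                  3,400.7401    29,838.2675
Price P = Σ PV = 3,400.7401.
Macaulay duration = Σ(t·PV) / P = 29,838.2675 / 3,400.7401 = 8.77405 years.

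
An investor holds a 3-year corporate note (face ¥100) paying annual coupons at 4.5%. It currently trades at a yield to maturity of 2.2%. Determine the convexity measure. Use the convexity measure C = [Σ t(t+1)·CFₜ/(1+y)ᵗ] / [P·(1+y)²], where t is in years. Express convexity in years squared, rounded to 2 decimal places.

10.86

With y = 0.022:
  t   CF        PV=CF/(1+0.022)^t    t·PV        t(t+1)·PV
  1         4.50         4.4031         4.4031           8.8063
  2         4.50         4.3083         8.6167          25.8501
  3       104.50        97.8957       293.6871       1,174.7484
  Σ                    106.6072       306.7069       1,209.4047
P = 106.6072.
Convexity = Σ t(t+1)·PV / [P·(1+y)²] = 1,209.4047 / (106.6072 × 1.044484) = 10.86134.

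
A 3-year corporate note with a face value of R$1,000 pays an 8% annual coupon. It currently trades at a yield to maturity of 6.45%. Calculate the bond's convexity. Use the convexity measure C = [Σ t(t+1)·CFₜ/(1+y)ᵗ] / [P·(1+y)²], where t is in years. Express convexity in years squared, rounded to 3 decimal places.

With y = 0.0645:
  t   CF        PV=CF/(1+0.0645)^t    t·PV        t(t+1)·PV
  1        80.00        75.1527        75.1527         150.3053
  2        80.00        70.5990       141.1980         423.5941
  3     1,080.00       895.3375     2,686.0124      10,744.0496
  Σ                  1,041.0891     2,902.3631      11,317.9490
P = 1,041.0891.
Convexity = Σ t(t+1)·PV / [P·(1+y)²] = 11,317.9490 / (1,041.0891 × 1.133160) = 9.59375.

9.594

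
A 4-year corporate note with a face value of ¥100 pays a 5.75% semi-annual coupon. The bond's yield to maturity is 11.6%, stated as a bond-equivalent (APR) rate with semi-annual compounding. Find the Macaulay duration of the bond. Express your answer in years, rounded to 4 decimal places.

3.5820 years

Periodic yield y = 0.058. Discount each cash flow and weight by its period:
  t   CF        PV=CF/(1+0.058)^t    t·PV
  1        2.875         2.7174         2.7174
  2        2.875         2.5684         5.1368
  3        2.875         2.4276         7.2829
  4        2.875         2.2945         9.1782
  5        2.875         2.1688        10.8438
  6        2.875         2.0499        12.2991
  7        2.875         1.9375        13.5624
  8      102.875        65.5276       524.2211
  Σ                     81.6917       585.2416
Price P = Σ PV = 81.6917.
Macaulay duration = Σ(t·PV) / P = 585.2416 / 81.6917 = 7.16403 half-year periods.
In years: 7.16403 / 2 = 3.58201 years.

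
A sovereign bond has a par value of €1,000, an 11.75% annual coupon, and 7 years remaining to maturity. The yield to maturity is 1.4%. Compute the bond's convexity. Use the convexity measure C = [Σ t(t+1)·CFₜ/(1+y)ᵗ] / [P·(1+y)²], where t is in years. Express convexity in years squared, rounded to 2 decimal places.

39.87

With y = 0.014:
  t   CF        PV=CF/(1+0.014)^t    t·PV        t(t+1)·PV
  1       117.50       115.8777       115.8777         231.7554
  2       117.50       114.2778       228.5556         685.6669
  3       117.50       112.7000       338.1001       1,352.4003
  4       117.50       111.1440       444.5760       2,222.8801
  5       117.50       109.6095       548.0474       3,288.2842
  6       117.50       108.0961       648.5768       4,540.0374
  7     1,117.50     1,013.8690     7,097.0830      56,776.6643
  Σ                  1,685.5742     9,420.8166      69,097.6886
P = 1,685.5742.
Convexity = Σ t(t+1)·PV / [P·(1+y)²] = 69,097.6886 / (1,685.5742 × 1.028196) = 39.86940.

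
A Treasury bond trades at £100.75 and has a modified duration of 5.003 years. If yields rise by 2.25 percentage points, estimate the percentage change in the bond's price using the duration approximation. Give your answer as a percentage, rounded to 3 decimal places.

Duration approximation: ΔP/P ≈ -D_mod · Δy = -5.003 × (+0.0225) = -0.1125675.
As a percentage: -11.25675%.

-11.257%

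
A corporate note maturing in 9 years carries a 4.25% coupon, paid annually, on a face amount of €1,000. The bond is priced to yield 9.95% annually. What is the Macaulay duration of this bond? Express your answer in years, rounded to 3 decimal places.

Periodic yield y = 0.0995. Discount each cash flow and weight by its year:
  t   CF        PV=CF/(1+0.0995)^t    t·PV
  1        42.50        38.6539        38.6539
  2        42.50        35.1559        70.3118
  3        42.50        31.9745        95.9234
  4        42.50        29.0809       116.3236
  5        42.50        26.4492       132.2461
  6        42.50        24.0557       144.3340
  7        42.50        21.8787       153.1512
  8        42.50        19.8988       159.1905
  9     1,042.50       443.9346     3,995.4111
  Σ                    671.0822     4,905.5456
Price P = Σ PV = 671.0822.
Macaulay duration = Σ(t·PV) / P = 4,905.5456 / 671.0822 = 7.30990 years.

7.310 years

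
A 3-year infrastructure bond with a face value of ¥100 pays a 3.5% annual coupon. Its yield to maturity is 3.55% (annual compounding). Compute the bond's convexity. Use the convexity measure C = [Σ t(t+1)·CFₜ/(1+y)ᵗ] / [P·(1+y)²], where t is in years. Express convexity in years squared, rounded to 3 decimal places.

10.693

With y = 0.0355:
  t   CF        PV=CF/(1+0.0355)^t    t·PV        t(t+1)·PV
  1         3.50         3.3800         3.3800           6.7600
  2         3.50         3.2641         6.5283          19.5848
  3       103.50        93.2159       279.6477       1,118.5909
  Σ                     99.8601       289.5560       1,144.9357
P = 99.8601.
Convexity = Σ t(t+1)·PV / [P·(1+y)²] = 1,144.9357 / (99.8601 × 1.072260) = 10.69274.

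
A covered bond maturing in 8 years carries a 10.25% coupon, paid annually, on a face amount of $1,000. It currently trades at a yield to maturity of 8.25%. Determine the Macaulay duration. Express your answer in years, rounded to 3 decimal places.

5.950 years

Periodic yield y = 0.0825. Discount each cash flow and weight by its year:
  t   CF        PV=CF/(1+0.0825)^t    t·PV
  1       102.50        94.6882        94.6882
  2       102.50        87.4718       174.9436
  3       102.50        80.8054       242.4161
  4       102.50        74.6470       298.5879
  5       102.50        68.9579       344.7897
  6       102.50        63.7025       382.2150
  7       102.50        58.8476       411.9330
  8     1,102.50       584.7300     4,677.8398
  Σ                  1,113.8503     6,627.4133
Price P = Σ PV = 1,113.8503.
Macaulay duration = Σ(t·PV) / P = 6,627.4133 / 1,113.8503 = 5.95000 years.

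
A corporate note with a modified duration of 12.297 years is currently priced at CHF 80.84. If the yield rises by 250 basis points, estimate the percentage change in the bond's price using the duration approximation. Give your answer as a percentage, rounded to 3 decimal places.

Duration approximation: ΔP/P ≈ -D_mod · Δy = -12.297 × (+0.025) = -0.307425.
As a percentage: -30.7425%.

-30.743%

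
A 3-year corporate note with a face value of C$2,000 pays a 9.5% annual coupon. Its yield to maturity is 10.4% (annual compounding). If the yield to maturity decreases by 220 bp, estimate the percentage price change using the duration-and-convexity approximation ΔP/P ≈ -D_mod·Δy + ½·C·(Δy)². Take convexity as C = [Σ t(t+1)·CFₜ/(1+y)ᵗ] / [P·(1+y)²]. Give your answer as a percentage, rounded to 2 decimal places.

+5.68%

With y = 0.104:
  t   CF        PV=CF/(1+0.104)^t    t·PV        t(t+1)·PV
  1       190.00       172.1014       172.1014         344.2029
  2       190.00       155.8890       311.7780         935.3340
  3     2,190.00     1,627.5596     4,882.6787      19,530.7149
  Σ                  1,955.5500     5,366.5582      20,810.2518
P = 1,955.5500; D_Mac = 2.74427 yrs; D_mod = 2.48575 yrs; C = 8.73113.
Duration effect: -2.48575 × (-0.022) = +0.054687
Convexity effect: 0.5 × 8.73113 × (-0.022)² = +0.0021129
ΔP/P ≈ +0.054687 + 0.0021129 = +0.056799 = +5.6799%.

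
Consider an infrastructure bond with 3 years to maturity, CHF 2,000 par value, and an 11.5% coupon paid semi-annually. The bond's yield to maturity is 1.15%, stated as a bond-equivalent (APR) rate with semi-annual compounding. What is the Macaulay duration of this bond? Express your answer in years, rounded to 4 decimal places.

Periodic yield y = 0.00575. Discount each cash flow and weight by its period:
  t   CF        PV=CF/(1+0.00575)^t    t·PV
  1       115.00       114.3425       114.3425
  2       115.00       113.6888       227.3776
  3       115.00       113.0388       339.1165
  4       115.00       112.3926       449.5704
  5       115.00       111.7500       558.7501
  6     2,115.00     2,043.4787    12,260.8725
  Σ                  2,608.6916    13,950.0297
Price P = Σ PV = 2,608.6916.
Macaulay duration = Σ(t·PV) / P = 13,950.0297 / 2,608.6916 = 5.34752 half-year periods.
In years: 5.34752 / 2 = 2.67376 years.

2.6738 years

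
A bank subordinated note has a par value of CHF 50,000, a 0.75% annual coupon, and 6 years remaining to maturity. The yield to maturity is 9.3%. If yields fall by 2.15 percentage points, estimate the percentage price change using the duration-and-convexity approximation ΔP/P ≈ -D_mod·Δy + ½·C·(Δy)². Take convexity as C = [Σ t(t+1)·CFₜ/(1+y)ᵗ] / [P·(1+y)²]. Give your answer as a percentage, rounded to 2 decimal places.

With y = 0.093:
  t   CF        PV=CF/(1+0.093)^t    t·PV        t(t+1)·PV
  1       375.00       343.0924       343.0924         686.1848
  2       375.00       313.8997       627.7995       1,883.3984
  3       375.00       287.1910       861.5729       3,446.2917
  4       375.00       262.7548     1,051.0191       5,255.0955
  5       375.00       240.3978     1,201.9889       7,211.9335
  6    50,375.00    29,545.6866   177,274.1199   1,240,918.8390
  Σ                 30,993.0223   181,359.5927   1,259,401.7429
P = 30,993.0223; D_Mac = 5.85163 yrs; D_mod = 5.35373 yrs; C = 34.01418.
Duration effect: -5.35373 × (-0.0215) = +0.115105
Convexity effect: 0.5 × 34.01418 × (-0.0215)² = +0.0078615
ΔP/P ≈ +0.115105 + 0.0078615 = +0.122967 = +12.2967%.

+12.30%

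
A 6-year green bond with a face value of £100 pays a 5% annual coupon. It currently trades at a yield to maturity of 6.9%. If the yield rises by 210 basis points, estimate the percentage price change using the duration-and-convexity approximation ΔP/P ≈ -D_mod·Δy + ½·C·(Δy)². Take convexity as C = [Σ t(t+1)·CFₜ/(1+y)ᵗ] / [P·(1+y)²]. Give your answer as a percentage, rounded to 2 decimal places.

-9.71%

With y = 0.069:
  t   CF        PV=CF/(1+0.069)^t    t·PV        t(t+1)·PV
  1         5.00         4.6773         4.6773           9.3545
  2         5.00         4.3754         8.7507          26.2522
  3         5.00         4.0930        12.2789          49.1155
  4         5.00         3.8288        15.3151          76.5754
  5         5.00         3.5816        17.9082         107.4491
  6       105.00        70.3596       422.1573       2,955.1012
  Σ                     90.9155       481.0874       3,223.8479
P = 90.9155; D_Mac = 5.29159 yrs; D_mod = 4.95003 yrs; C = 31.02994.
Duration effect: -4.95003 × (+0.021) = -0.103951
Convexity effect: 0.5 × 31.02994 × (0.021)² = +0.0068421
ΔP/P ≈ -0.103951 + 0.0068421 = -0.097109 = -9.7109%.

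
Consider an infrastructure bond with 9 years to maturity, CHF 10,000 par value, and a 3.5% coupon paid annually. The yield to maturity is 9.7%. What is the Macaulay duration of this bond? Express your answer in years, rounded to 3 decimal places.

Periodic yield y = 0.097. Discount each cash flow and weight by its year:
  t   CF        PV=CF/(1+0.097)^t    t·PV
  1       350.00       319.0520       319.0520
  2       350.00       290.8404       581.6809
  3       350.00       265.1235       795.3704
  4       350.00       241.6805       966.7218
  5       350.00       220.3104     1,101.5518
  6       350.00       200.8299     1,204.9791
  7       350.00       183.0719     1,281.5032
  8       350.00       166.8841     1,335.0730
  9    10,350.00     4,498.6344    40,487.7098
  Σ                  6,386.4270    48,073.6419
Price P = Σ PV = 6,386.4270.
Macaulay duration = Σ(t·PV) / P = 48,073.6419 / 6,386.4270 = 7.52747 years.

7.527 years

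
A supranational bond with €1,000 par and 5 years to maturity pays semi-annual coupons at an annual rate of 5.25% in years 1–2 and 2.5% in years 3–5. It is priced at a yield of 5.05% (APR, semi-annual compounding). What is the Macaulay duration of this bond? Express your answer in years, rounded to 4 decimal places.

Periodic yield y = 0.02525. Discount each cash flow and weight by its period:
  t   CF        PV=CF/(1+0.02525)^t    t·PV
  1        26.25        25.6035        25.6035
  2        26.25        24.9729        49.9459
  3        26.25        24.3579        73.0737
  4        26.25        23.7580        95.0321
  5        12.50        11.0347        55.1736
  6        12.50        10.7630        64.5777
  7        12.50        10.4979        73.4852
  8        12.50        10.2393        81.9147
  9        12.50         9.9872        89.8844
  10    1,012.50       789.0368     7,890.3679
  Σ                    940.2512     8,499.0586
Price P = Σ PV = 940.2512.
Macaulay duration = Σ(t·PV) / P = 8,499.0586 / 940.2512 = 9.03914 half-year periods.
In years: 9.03914 / 2 = 4.51957 years.

4.5196 years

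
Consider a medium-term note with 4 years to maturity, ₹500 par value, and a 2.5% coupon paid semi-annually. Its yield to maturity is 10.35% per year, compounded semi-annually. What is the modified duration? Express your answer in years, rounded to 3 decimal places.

Periodic yield y = 0.05175. First find Macaulay duration:
  t   CF        PV=CF/(1+0.05175)^t    t·PV
  1         6.25         5.9425         5.9425
  2         6.25         5.6501        11.3002
  3         6.25         5.3721        16.1162
  4         6.25         5.1078        20.4310
  5         6.25         4.8564        24.2822
  6         6.25         4.6175        27.7049
  7         6.25         4.3903        30.7320
  8       506.25       338.1153     2,704.9227
  Σ                    374.0519     2,841.4316
P = 374.0519; Macaulay duration = 2,841.4316 / 374.0519 = 7.59636 half-year periods = 3.79818 years.
Modified duration = D_Mac / (1 + y) = 3.79818 / 1.05175 = 3.61129 years.

3.611 years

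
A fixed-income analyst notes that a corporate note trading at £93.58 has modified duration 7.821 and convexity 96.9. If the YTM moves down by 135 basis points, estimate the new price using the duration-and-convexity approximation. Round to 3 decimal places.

Duration effect: -D_mod·Δy = -7.821 × (-0.0135) = +0.1055835
Convexity effect: ½·C·(Δy)² = 0.5 × 96.9 × (-0.0135)² = +0.0088300125
ΔP/P ≈ +0.1055835 + 0.0088300125 = +0.1144135125
New price ≈ 93.58 × (1 + 0.1144135125) = 104.28681649975.

£104.287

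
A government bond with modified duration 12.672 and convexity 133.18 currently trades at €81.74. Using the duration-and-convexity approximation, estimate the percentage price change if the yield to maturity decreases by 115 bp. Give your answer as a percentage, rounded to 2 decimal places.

Duration effect: -D_mod·Δy = -12.672 × (-0.0115) = +0.145728
Convexity effect: ½·C·(Δy)² = 0.5 × 133.18 × (-0.0115)² = +0.0088065275
ΔP/P ≈ +0.145728 + 0.0088065275 = +0.1545345275
= +15.45345275%.

+15.45%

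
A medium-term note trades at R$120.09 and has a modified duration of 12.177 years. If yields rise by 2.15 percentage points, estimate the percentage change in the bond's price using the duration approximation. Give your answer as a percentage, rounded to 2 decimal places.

Duration approximation: ΔP/P ≈ -D_mod · Δy = -12.177 × (+0.0215) = -0.2618055.
As a percentage: -26.18055%.

-26.18%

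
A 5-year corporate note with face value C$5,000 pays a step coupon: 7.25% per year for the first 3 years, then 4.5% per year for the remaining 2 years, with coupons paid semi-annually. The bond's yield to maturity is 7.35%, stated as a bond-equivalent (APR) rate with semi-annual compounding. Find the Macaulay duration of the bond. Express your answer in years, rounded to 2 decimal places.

4.28 years

Periodic yield y = 0.03675. Discount each cash flow and weight by its period:
  t   CF        PV=CF/(1+0.03675)^t    t·PV
  1       181.25       174.8252       174.8252
  2       181.25       168.6281       337.2562
  3       181.25       162.6507       487.9520
  4       181.25       156.8852       627.5406
  5       181.25       151.3240       756.6200
  6       181.25       145.9600       875.7598
  7       112.50        87.3845       611.6912
  8       112.50        84.2869       674.2953
  9       112.50        81.2992       731.6926
  10    5,112.50     3,563.6323    35,636.3225
  Σ                  4,776.8759    40,913.9554
Price P = Σ PV = 4,776.8759.
Macaulay duration = Σ(t·PV) / P = 40,913.9554 / 4,776.8759 = 8.56500 half-year periods.
In years: 8.56500 / 2 = 4.28250 years.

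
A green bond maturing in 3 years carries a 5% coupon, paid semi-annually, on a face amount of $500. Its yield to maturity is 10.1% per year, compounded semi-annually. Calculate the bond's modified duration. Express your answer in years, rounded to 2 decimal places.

2.67 years

Periodic yield y = 0.0505. First find Macaulay duration:
  t   CF        PV=CF/(1+0.0505)^t    t·PV
  1        12.50        11.8991        11.8991
  2        12.50        11.3271        22.6542
  3        12.50        10.7826        32.3477
  4        12.50        10.2642        41.0569
  5        12.50         9.7708        48.8540
  6       512.50       381.3445     2,288.0672
  Σ                    435.3883     2,444.8790
P = 435.3883; Macaulay duration = 2,444.8790 / 435.3883 = 5.61540 half-year periods = 2.80770 years.
Modified duration = D_Mac / (1 + y) = 2.80770 / 1.0505 = 2.67273 years.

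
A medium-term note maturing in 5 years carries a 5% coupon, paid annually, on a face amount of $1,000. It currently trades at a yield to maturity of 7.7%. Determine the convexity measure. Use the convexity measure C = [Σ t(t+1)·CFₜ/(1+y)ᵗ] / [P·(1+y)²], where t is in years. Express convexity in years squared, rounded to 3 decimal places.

22.549

With y = 0.077:
  t   CF        PV=CF/(1+0.077)^t    t·PV        t(t+1)·PV
  1        50.00        46.4253        46.4253          92.8505
  2        50.00        43.1061        86.2122         258.6365
  3        50.00        40.0242       120.0727         480.2907
  4        50.00        37.1627       148.6508         743.2539
  5     1,050.00       724.6208     3,623.1039      21,738.6233
  Σ                    891.3390     4,024.4648      23,313.6549
P = 891.3390.
Convexity = Σ t(t+1)·PV / [P·(1+y)²] = 23,313.6549 / (891.3390 × 1.159929) = 22.54945.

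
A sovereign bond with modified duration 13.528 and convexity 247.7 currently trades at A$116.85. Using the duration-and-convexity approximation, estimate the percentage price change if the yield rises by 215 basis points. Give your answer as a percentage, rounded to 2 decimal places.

-23.36%

Duration effect: -D_mod·Δy = -13.528 × (+0.0215) = -0.290852
Convexity effect: ½·C·(Δy)² = 0.5 × 247.7 × (0.0215)² = +0.0572496625
ΔP/P ≈ -0.290852 + 0.0572496625 = -0.2336023375
= -23.36023375%.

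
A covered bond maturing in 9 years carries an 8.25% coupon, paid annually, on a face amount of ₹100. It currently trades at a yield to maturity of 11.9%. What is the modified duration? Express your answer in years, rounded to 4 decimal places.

Periodic yield y = 0.119. First find Macaulay duration:
  t   CF        PV=CF/(1+0.119)^t    t·PV
  1         8.25         7.3727         7.3727
  2         8.25         6.5886        13.1772
  3         8.25         5.8879        17.6638
  4         8.25         5.2618        21.0472
  5         8.25         4.7022        23.5111
  6         8.25         4.2022        25.2130
  7         8.25         3.7553        26.2870
  8         8.25         3.3559        26.8475
  9       108.25        39.3511       354.1601
  Σ                     80.4777       515.2796
P = 80.4777; Macaulay duration = 515.2796 / 80.4777 = 6.40276 years.
Modified duration = D_Mac / (1 + y) = 6.40276 / 1.119 = 5.72186 years.

5.7219 years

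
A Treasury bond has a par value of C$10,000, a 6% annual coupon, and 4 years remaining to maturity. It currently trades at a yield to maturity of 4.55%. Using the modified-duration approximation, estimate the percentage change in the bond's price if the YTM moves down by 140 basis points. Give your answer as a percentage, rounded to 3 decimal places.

Periodic yield y = 0.0455. Modified duration first:
  t   CF        PV=CF/(1+0.0455)^t    t·PV
  1       600.00       573.8881       573.8881
  2       600.00       548.9126     1,097.8251
  3       600.00       525.0240     1,575.0719
  4    10,600.00     8,871.7586    35,487.0344
  Σ                 10,519.5833    38,733.8196
P = 10,519.5833; D_Mac = 3.68207 yrs; D_mod = 3.68207/(1+0.0455) = 3.52182 yrs.
ΔP/P ≈ -D_mod · Δy = -3.52182 × (-0.014) = +0.049306 = +4.9306%.

+4.931%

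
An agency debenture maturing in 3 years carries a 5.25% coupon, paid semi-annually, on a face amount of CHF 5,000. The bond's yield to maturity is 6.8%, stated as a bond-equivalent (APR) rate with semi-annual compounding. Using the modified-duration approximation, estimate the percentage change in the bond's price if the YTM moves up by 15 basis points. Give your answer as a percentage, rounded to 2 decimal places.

Periodic yield y = 0.034. Modified duration first:
  t   CF        PV=CF/(1+0.034)^t    t·PV
  1       131.25       126.9342       126.9342
  2       131.25       122.7604       245.5208
  3       131.25       118.7238       356.1713
  4       131.25       114.8199       459.2796
  5       131.25       111.0444       555.2219
  6     5,131.25     4,198.5559    25,191.3355
  Σ                  4,792.8386    26,934.4634
P = 4,792.8386; D_Mac = 5.61973 half-year periods = 2.80987 yrs; D_mod = 2.80987/(1+0.034) = 2.71747 yrs.
ΔP/P ≈ -D_mod · Δy = -2.71747 × (+0.0015) = -0.004076 = -0.4076%.

-0.41%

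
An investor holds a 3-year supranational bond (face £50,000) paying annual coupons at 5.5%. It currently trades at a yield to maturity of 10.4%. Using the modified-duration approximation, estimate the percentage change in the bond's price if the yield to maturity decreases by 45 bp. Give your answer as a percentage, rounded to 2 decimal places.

Periodic yield y = 0.104. Modified duration first:
  t   CF        PV=CF/(1+0.104)^t    t·PV
  1     2,750.00     2,490.9420     2,490.9420
  2     2,750.00     2,256.2881     4,512.5761
  3    52,750.00    39,202.6336   117,607.9009
  Σ                 43,949.8637   124,611.4190
P = 43,949.8637; D_Mac = 2.83531 yrs; D_mod = 2.83531/(1+0.104) = 2.56821 yrs.
ΔP/P ≈ -D_mod · Δy = -2.56821 × (-0.0045) = +0.011557 = +1.1557%.

+1.16%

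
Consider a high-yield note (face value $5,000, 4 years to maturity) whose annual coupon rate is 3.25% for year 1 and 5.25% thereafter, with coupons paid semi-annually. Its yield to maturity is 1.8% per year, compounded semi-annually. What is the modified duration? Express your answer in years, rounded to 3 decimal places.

3.703 years

Periodic yield y = 0.009. First find Macaulay duration:
  t   CF        PV=CF/(1+0.009)^t    t·PV
  1        81.25        80.5253        80.5253
  2        81.25        79.8070       159.6140
  3       131.25       127.7691       383.3073
  4       131.25       126.6294       506.5177
  5       131.25       125.4999       627.4996
  6       131.25       124.3805       746.2830
  7       131.25       123.2711       862.8975
  8     5,131.25     4,776.3247    38,210.5977
  Σ                  5,564.2070    41,577.2422
P = 5,564.2070; Macaulay duration = 41,577.2422 / 5,564.2070 = 7.47227 half-year periods = 3.73613 years.
Modified duration = D_Mac / (1 + y) = 3.73613 / 1.009 = 3.70281 years.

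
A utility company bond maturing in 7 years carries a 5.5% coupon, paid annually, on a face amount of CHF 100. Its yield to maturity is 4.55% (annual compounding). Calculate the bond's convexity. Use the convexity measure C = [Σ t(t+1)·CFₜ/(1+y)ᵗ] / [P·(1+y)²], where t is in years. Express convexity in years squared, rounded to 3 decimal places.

41.817

With y = 0.0455:
  t   CF        PV=CF/(1+0.0455)^t    t·PV        t(t+1)·PV
  1         5.50         5.2606         5.2606          10.5213
  2         5.50         5.0317        10.0634          30.1902
  3         5.50         4.8127        14.4382          57.7526
  4         5.50         4.6033        18.4131          92.0654
  5         5.50         4.4029        22.0147         132.0881
  6         5.50         4.2113        25.2679         176.8755
  7       105.50        77.2652       540.8567       4,326.8539
  Σ                    105.5878       636.3146       4,826.3470
P = 105.5878.
Convexity = Σ t(t+1)·PV / [P·(1+y)²] = 4,826.3470 / (105.5878 × 1.093070) = 41.81736.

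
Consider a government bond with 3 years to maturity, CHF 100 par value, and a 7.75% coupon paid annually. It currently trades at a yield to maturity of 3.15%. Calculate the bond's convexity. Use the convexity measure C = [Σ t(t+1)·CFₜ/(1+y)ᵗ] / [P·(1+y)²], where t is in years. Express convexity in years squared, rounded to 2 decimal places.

With y = 0.0315:
  t   CF        PV=CF/(1+0.0315)^t    t·PV        t(t+1)·PV
  1         7.75         7.5133         7.5133          15.0267
  2         7.75         7.2839        14.5678          43.7033
  3       107.75        98.1770       294.5309       1,178.1235
  Σ                    112.9742       316.6120       1,236.8535
P = 112.9742.
Convexity = Σ t(t+1)·PV / [P·(1+y)²] = 1,236.8535 / (112.9742 × 1.063992) = 10.28965.

10.29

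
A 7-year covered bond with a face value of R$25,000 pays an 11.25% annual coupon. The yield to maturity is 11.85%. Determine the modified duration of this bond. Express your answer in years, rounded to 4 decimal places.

Periodic yield y = 0.1185. First find Macaulay duration:
  t   CF        PV=CF/(1+0.1185)^t    t·PV
  1     2,812.50     2,514.5284     2,514.5284
  2     2,812.50     2,248.1255     4,496.2510
  3     2,812.50     2,009.9468     6,029.8404
  4     2,812.50     1,797.0021     7,188.0083
  5     2,812.50     1,606.6179     8,033.0893
  6     2,812.50     1,436.4040     8,618.4239
  7    27,812.50    12,699.5435    88,896.8044
  Σ                 24,312.1681   125,776.9457
P = 24,312.1681; Macaulay duration = 125,776.9457 / 24,312.1681 = 5.17342 years.
Modified duration = D_Mac / (1 + y) = 5.17342 / 1.1185 = 4.62532 years.

4.6253 years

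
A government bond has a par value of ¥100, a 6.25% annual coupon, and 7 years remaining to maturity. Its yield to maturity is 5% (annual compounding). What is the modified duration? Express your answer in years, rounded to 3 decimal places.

Periodic yield y = 0.05. First find Macaulay duration:
  t   CF        PV=CF/(1+0.05)^t    t·PV
  1         6.25         5.9524         5.9524
  2         6.25         5.6689        11.3379
  3         6.25         5.3990        16.1970
  4         6.25         5.1419        20.5676
  5         6.25         4.8970        24.4852
  6         6.25         4.6638        27.9831
  7       106.25        75.5099       528.5692
  Σ                    107.2330       635.0923
P = 107.2330; Macaulay duration = 635.0923 / 107.2330 = 5.92255 years.
Modified duration = D_Mac / (1 + y) = 5.92255 / 1.05 = 5.64052 years.

5.641 years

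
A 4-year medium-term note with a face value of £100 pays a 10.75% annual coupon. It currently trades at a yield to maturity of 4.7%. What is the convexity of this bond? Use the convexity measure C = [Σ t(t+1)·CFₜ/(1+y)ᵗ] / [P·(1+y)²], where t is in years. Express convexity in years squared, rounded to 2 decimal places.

15.27

With y = 0.047:
  t   CF        PV=CF/(1+0.047)^t    t·PV        t(t+1)·PV
  1        10.75        10.2674        10.2674          20.5349
  2        10.75         9.8065        19.6130          58.8391
  3        10.75         9.3663        28.0989         112.3957
  4       110.75        92.1631       368.6523       1,843.2617
  Σ                    121.6033       426.6317       2,035.0314
P = 121.6033.
Convexity = Σ t(t+1)·PV / [P·(1+y)²] = 2,035.0314 / (121.6033 × 1.096209) = 15.26624.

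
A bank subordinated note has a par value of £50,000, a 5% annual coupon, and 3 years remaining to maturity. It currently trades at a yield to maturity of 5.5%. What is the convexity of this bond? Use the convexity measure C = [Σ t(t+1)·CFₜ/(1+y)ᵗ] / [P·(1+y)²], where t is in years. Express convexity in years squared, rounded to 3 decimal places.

10.104

With y = 0.055:
  t   CF        PV=CF/(1+0.055)^t    t·PV        t(t+1)·PV
  1     2,500.00     2,369.6682     2,369.6682       4,739.3365
  2     2,500.00     2,246.1310     4,492.2621      13,476.7862
  3    52,500.00    44,709.7174   134,129.1521     536,516.6084
  Σ                 49,325.5167   140,991.0824     554,732.7312
P = 49,325.5167.
Convexity = Σ t(t+1)·PV / [P·(1+y)²] = 554,732.7312 / (49,325.5167 × 1.113025) = 10.10432.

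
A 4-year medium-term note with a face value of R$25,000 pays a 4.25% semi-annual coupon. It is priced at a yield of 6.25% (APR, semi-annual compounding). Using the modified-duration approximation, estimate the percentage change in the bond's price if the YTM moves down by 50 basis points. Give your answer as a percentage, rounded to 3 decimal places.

Periodic yield y = 0.03125. Modified duration first:
  t   CF        PV=CF/(1+0.03125)^t    t·PV
  1       531.25       515.1515       515.1515
  2       531.25       499.5409       999.0817
  3       531.25       484.4033     1,453.2098
  4       531.25       469.7244     1,878.8975
  5       531.25       455.4903     2,277.4515
  6       531.25       441.6876     2,650.1254
  7       531.25       428.3031     2,998.1217
  8    25,531.25    19,959.9931   159,679.9444
  Σ                 23,254.2940   172,451.9835
P = 23,254.2940; D_Mac = 7.41592 half-year periods = 3.70796 yrs; D_mod = 3.70796/(1+0.03125) = 3.59560 yrs.
ΔP/P ≈ -D_mod · Δy = -3.59560 × (-0.005) = +0.017978 = +1.7978%.

+1.798%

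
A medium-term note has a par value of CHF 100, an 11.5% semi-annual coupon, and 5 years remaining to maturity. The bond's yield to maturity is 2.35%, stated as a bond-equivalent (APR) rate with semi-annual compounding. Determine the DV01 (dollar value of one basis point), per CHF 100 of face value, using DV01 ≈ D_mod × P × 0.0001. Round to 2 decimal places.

Periodic yield y = 0.01175.
  t   CF        PV=CF/(1+0.01175)^t    t·PV
  1         5.75         5.6832         5.6832
  2         5.75         5.6172        11.2344
  3         5.75         5.5520        16.6560
  4         5.75         5.4875        21.9500
  5         5.75         5.4238        27.1189
  6         5.75         5.3608        32.1647
  7         5.75         5.2985        37.0897
  8         5.75         5.2370        41.8960
  9         5.75         5.1762        46.5856
  10      105.75        94.0910       940.9103
  Σ                    142.9272     1,181.2888
P = 142.9272; D_Mac = 8.26497 half-year periods = 4.13248 yrs; D_mod = 4.08449 yrs.
DV01 ≈ 4.08449 × 142.9272 × 0.0001 = 0.058378.

CHF 0.06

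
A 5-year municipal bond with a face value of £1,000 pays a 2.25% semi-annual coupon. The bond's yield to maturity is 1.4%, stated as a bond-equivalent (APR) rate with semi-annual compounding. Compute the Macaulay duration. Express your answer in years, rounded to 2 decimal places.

4.76 years

Periodic yield y = 0.007. Discount each cash flow and weight by its period:
  t   CF        PV=CF/(1+0.007)^t    t·PV
  1        11.25        11.1718        11.1718
  2        11.25        11.0941        22.1883
  3        11.25        11.0170        33.0511
  4        11.25        10.9404        43.7617
  5        11.25        10.8644        54.3219
  6        11.25        10.7889        64.7332
  7        11.25        10.7139        74.9971
  8        11.25        10.6394        85.1151
  9        11.25        10.5654        95.0889
  10    1,011.25       943.1132     9,431.1321
  Σ                  1,040.9085     9,915.5612
Price P = Σ PV = 1,040.9085.
Macaulay duration = Σ(t·PV) / P = 9,915.5612 / 1,040.9085 = 9.52587 half-year periods.
In years: 9.52587 / 2 = 4.76294 years.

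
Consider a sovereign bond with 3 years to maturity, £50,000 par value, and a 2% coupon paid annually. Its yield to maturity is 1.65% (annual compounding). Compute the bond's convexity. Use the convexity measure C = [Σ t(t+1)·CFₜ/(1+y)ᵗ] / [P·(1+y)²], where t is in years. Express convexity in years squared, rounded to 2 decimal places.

11.31

With y = 0.0165:
  t   CF        PV=CF/(1+0.0165)^t    t·PV        t(t+1)·PV
  1     1,000.00       983.7678       983.7678       1,967.5357
  2     1,000.00       967.7991     1,935.5983       5,806.7949
  3    51,000.00    48,556.5729   145,669.7188     582,678.8752
  Σ                 50,508.1399   148,589.0849     590,453.2058
P = 50,508.1399.
Convexity = Σ t(t+1)·PV / [P·(1+y)²] = 590,453.2058 / (50,508.1399 × 1.033272) = 11.31382.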